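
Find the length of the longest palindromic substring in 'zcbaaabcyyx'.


Scanning 'zcbaaabcyyx' for palindromic substrings.
Substring at positions 1-7: 'cbaaabc'.
Check: reverse('cbaaabc') = 'cbaaabc' -> palindrome confirmed.
Neighbouring characters ('z' / 'y') break symmetry, so it cannot extend further.
No longer palindromic substring exists; longest length = 7

7


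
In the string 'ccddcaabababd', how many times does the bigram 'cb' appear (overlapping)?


Scanning 'ccddcaabababd' for bigram 'cb':
  Position 0: 'cc' -> no
  Position 1: 'cd' -> no
  Position 2: 'dd' -> no
  Position 3: 'dc' -> no
  Position 4: 'ca' -> no
  Position 5: 'aa' -> no
  Position 6: 'ab' -> no
  Position 7: 'ba' -> no
  Position 8: 'ab' -> no
  Position 9: 'ba' -> no
  Position 10: 'ab' -> no
  Position 11: 'bd' -> no
Total matches: 0

0


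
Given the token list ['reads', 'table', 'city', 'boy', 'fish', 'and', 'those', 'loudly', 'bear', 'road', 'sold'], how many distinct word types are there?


Listing all tokens and tracking unique types:
  Token 1: 'reads' -> NEW (unique so far: 1)
  Token 2: 'table' -> NEW (unique so far: 2)
  Token 3: 'city' -> NEW (unique so far: 3)
  Token 4: 'boy' -> NEW (unique so far: 4)
  Token 5: 'fish' -> NEW (unique so far: 5)
  Token 6: 'and' -> NEW (unique so far: 6)
  Token 7: 'those' -> NEW (unique so far: 7)
  Token 8: 'loudly' -> NEW (unique so far: 8)
  Token 9: 'bear' -> NEW (unique so far: 9)
  Token 10: 'road' -> NEW (unique so far: 10)
  Token 11: 'sold' -> NEW (unique so far: 11)
Unique types: ('and', 'bear', 'boy', 'city', 'fish', 'loudly', 'reads', 'road', 'sold', 'table', 'those')
Vocabulary size: 11

11


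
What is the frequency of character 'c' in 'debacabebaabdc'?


Scanning 'debacabebaabdc' for 'c':
  Position 4: 'c' -> MATCH (count: 1)
  Position 13: 'c' -> MATCH (count: 2)
Total occurrences of 'c': 2

2


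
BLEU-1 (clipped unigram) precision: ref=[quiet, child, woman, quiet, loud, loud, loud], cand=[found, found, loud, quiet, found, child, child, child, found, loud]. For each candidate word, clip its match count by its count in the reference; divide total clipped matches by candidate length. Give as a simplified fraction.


Reference word counts: {'child': 1, 'loud': 3, 'quiet': 2, 'woman': 1}
Checking each candidate word (with clipping):
  'found' -> not in reference -> no match (matches: 0)
  'found' -> not in reference -> no match (matches: 0)
  'loud' -> in reference (ref count 3, used 1/3) -> match (matches: 1)
  'quiet' -> in reference (ref count 2, used 1/2) -> match (matches: 2)
  'found' -> not in reference -> no match (matches: 2)
  'child' -> in reference (ref count 1, used 1/1) -> match (matches: 3)
  'child' -> ref count 1 already used up (1/1) -> clipped, no match (matches: 3)
  'child' -> ref count 1 already used up (1/1) -> clipped, no match (matches: 3)
  'found' -> not in reference -> no match (matches: 3)
  'loud' -> in reference (ref count 3, used 2/3) -> match (matches: 4)
Clipped matches: 4, Candidate length: 10
Precision = 4/10 = 2/5

2/5


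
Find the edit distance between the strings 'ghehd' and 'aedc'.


Building DP table for s1='ghehd' (len 5) and s2='aedc' (len 4):
       a  e  d  c
    0  1  2  3  4
  g 1  1  2  3  4
  h 2  2  2  3  4
  e 3  3  2  3  4
  h 4  4  3  3  4
  d 5  5  4  3  4
Edit distance = dp[5][4] = 4

4


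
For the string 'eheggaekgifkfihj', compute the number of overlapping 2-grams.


String 'eheggaekgifkfihj' has length L = 16.
Number of overlapping n-grams = L - n + 1
Substituting: 16 - 2 + 1 = 15

15


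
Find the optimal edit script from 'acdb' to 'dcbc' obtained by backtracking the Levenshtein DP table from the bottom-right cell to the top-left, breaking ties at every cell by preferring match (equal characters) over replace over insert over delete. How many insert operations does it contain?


Edit distance = 3. Backtracking from cell (4, 4) with preference match > replace > insert > delete,
then listing the resulting alignment 'acdb' -> 'dcbc' left to right:
  Step 1: replace a->d
  Step 2: keep 'c'
  Step 3: replace d->b
  Step 4: replace b->c
Total insertions: 0

0


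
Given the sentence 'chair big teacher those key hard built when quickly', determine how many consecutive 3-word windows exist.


Word trigrams from [9] words:
  Trigram 1: (chair big teacher)
  Trigram 2: (big teacher those)
  Trigram 3: (teacher those key)
  Trigram 4: (those key hard)
  Trigram 5: (key hard built)
  Trigram 6: (hard built when)
  Trigram 7: (built when quickly)
Total word trigrams: 9 - 2 = 7

7


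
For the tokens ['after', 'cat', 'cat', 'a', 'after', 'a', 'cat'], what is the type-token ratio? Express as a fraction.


Tokens: 7
Unique types: ('a', 'after', 'cat') = 3
TTR = 3/7
Already in lowest terms.

3/7


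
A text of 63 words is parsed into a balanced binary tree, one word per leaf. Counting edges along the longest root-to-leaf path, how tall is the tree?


In a balanced binary tree with n leaves the deepest leaf is ceil(log2(n)) edges below the root.
log2(63) = 5.9773
ceil(5.9773) = 6
height (edges) = 6

6


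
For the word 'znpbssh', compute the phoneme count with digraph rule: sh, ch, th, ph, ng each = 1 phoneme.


Parsing 'znpbssh' greedily, digraphs first:
  'z' -> consonant phoneme (phonemes so far: 1)
  'n' -> consonant phoneme (phonemes so far: 2)
  'p' -> consonant phoneme (phonemes so far: 3)
  'b' -> consonant phoneme (phonemes so far: 4)
  's' -> consonant phoneme (phonemes so far: 5)
  'sh' -> digraph (1 consonant phoneme) (phonemes so far: 6)
Total phonemes: 6

6


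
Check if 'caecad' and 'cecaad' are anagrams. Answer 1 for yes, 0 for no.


Sort characters of 'caecad': 'aaccde'
Sort characters of 'cecaad': 'aaccde'
Sorted forms match -> they ARE anagrams
Result: 1

1


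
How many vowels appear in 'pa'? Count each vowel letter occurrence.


Scanning each character of 'pa':
  Position 1: 'p' -> consonant (running count: 0)
  Position 2: 'a' -> vowel (running count: 1)
Total vowels: 1

1


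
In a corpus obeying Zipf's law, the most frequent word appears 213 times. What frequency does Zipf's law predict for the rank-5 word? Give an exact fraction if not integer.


Zipf's law: freq(rank) = f1 / rank
f1 = 213, rank = 5
freq = 213 / 5
GCD(213, 5) = 1
Simplified: 213/5

213/5


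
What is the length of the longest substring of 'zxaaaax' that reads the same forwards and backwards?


Scanning 'zxaaaax' for palindromic substrings.
Substring at positions 1-6: 'xaaaax'.
Check: reverse('xaaaax') = 'xaaaax' -> palindrome confirmed.
Neighbouring characters ('z' / '-') break symmetry, so it cannot extend further.
No longer palindromic substring exists; longest length = 6

6


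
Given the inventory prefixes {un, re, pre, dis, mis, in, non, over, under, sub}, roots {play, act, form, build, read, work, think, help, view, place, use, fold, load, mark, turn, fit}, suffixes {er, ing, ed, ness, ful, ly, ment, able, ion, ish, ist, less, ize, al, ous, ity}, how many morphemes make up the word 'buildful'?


Segmenting 'buildful' against the inventory:
  'build' -> root (morpheme 1)
  'ful' -> suffix (morpheme 2)
Total morphemes: 2

2


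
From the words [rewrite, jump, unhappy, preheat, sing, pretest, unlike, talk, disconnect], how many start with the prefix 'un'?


Checking each word for prefix 'un':
  'rewrite' -> no (count: 0)
  'jump' -> no (count: 0)
  'unhappy' -> YES, starts with 'un' (count: 1)
  'preheat' -> no (count: 1)
  'sing' -> no (count: 1)
  'pretest' -> no (count: 1)
  'unlike' -> YES, starts with 'un' (count: 2)
  'talk' -> no (count: 2)
  'disconnect' -> no (count: 2)
Total with prefix 'un': 2

2


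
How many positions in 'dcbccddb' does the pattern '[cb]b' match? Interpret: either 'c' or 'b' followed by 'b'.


Pattern: [cb]b means either 'c' or 'b' followed by 'b'.
Scanning 'dcbccddb' position-by-position:
  Pos 0: window 'dc' -> no
  Pos 1: window 'cb' -> MATCH
  Pos 2: window 'bc' -> no
  Pos 3: window 'cc' -> no
  Pos 4: window 'cd' -> no
  Pos 5: window 'dd' -> no
  Pos 6: window 'db' -> no
  Pos 7: window 'b' -> no
Total matches: 1

1


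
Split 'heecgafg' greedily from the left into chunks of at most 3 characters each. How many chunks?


'heecgafg' has 8 characters.
Chunking with max size 3:
  Chunk 1: 'hee' (positions 0-2)
  Chunk 2: 'cga' (positions 3-5)
  Chunk 3: 'fg' (positions 6-7)
Total chunks: ceil(8 / 3) = 3

3


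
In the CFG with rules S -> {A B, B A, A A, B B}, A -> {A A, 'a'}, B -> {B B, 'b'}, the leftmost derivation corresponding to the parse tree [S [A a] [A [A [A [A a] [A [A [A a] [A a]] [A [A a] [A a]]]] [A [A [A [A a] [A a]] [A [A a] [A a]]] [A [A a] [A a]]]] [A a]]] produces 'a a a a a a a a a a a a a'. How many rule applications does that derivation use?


Every bracketed nonterminal node [X ...] in the tree is produced by exactly one rule application.
Reading the tree off as a leftmost derivation:
  Step 1: S  =>  A A   (applied S -> A A)
  Step 2: A A  =>  a A   (applied A -> a)
  Step 3: a A  =>  a A A   (applied A -> A A)
  Step 4: a A A  =>  a A A A   (applied A -> A A)
  Step 5: a A A A  =>  a A A A A   (applied A -> A A)
  Step 6: a A A A A  =>  a a A A A   (applied A -> a)
  Step 7: a a A A A  =>  a a A A A A   (applied A -> A A)
  Step 8: a a A A A A  =>  a a A A A A A   (applied A -> A A)
  Step 9: a a A A A A A  =>  a a a A A A A   (applied A -> a)
  Step 10: a a a A A A A  =>  a a a a A A A   (applied A -> a)
  Step 11: a a a a A A A  =>  a a a a A A A A   (applied A -> A A)
  Step 12: a a a a A A A A  =>  a a a a a A A A   (applied A -> a)
  Step 13: a a a a a A A A  =>  a a a a a a A A   (applied A -> a)
  Step 14: a a a a a a A A  =>  a a a a a a A A A   (applied A -> A A)
  Step 15: a a a a a a A A A  =>  a a a a a a A A A A   (applied A -> A A)
  Step 16: a a a a a a A A A A  =>  a a a a a a A A A A A   (applied A -> A A)
  Step 17: a a a a a a A A A A A  =>  a a a a a a a A A A A   (applied A -> a)
  Step 18: a a a a a a a A A A A  =>  a a a a a a a a A A A   (applied A -> a)
  Step 19: a a a a a a a a A A A  =>  a a a a a a a a A A A A   (applied A -> A A)
  Step 20: a a a a a a a a A A A A  =>  a a a a a a a a a A A A   (applied A -> a)
  Step 21: a a a a a a a a a A A A  =>  a a a a a a a a a a A A   (applied A -> a)
  Step 22: a a a a a a a a a a A A  =>  a a a a a a a a a a A A A   (applied A -> A A)
  Step 23: a a a a a a a a a a A A A  =>  a a a a a a a a a a a A A   (applied A -> a)
  Step 24: a a a a a a a a a a a A A  =>  a a a a a a a a a a a a A   (applied A -> a)
  Step 25: a a a a a a a a a a a a A  =>  a a a a a a a a a a a a a   (applied A -> a)
Final yield: a a a a a a a a a a a a a
Total rewrite steps: 25

25


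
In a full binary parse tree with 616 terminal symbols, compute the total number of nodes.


Leaf nodes (terminals): 616
Internal nodes = n - 1 = 616 - 1 = 615
Total = leaves + internal = 616 + 615 = 1231

1231


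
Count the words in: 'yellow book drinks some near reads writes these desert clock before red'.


Counting words by splitting on spaces:
  Word 1: 'yellow'
  Word 2: 'book'
  Word 3: 'drinks'
  Word 4: 'some'
  Word 5: 'near'
  Word 6: 'reads'
  Word 7: 'writes'
  Word 8: 'these'
  Word 9: 'desert'
  Word 10: 'clock'
  Word 11: 'before'
  Word 12: 'red'
Total words: 12

12


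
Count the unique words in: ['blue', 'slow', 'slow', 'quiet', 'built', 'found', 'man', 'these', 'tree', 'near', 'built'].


Listing all tokens and tracking unique types:
  Token 1: 'blue' -> NEW (unique so far: 1)
  Token 2: 'slow' -> NEW (unique so far: 2)
  Token 3: 'slow' -> duplicate (unique so far: 2)
  Token 4: 'quiet' -> NEW (unique so far: 3)
  Token 5: 'built' -> NEW (unique so far: 4)
  Token 6: 'found' -> NEW (unique so far: 5)
  Token 7: 'man' -> NEW (unique so far: 6)
  Token 8: 'these' -> NEW (unique so far: 7)
  Token 9: 'tree' -> NEW (unique so far: 8)
  Token 10: 'near' -> NEW (unique so far: 9)
  Token 11: 'built' -> duplicate (unique so far: 9)
Unique types: ('blue', 'built', 'found', 'man', 'near', 'quiet', 'slow', 'these', 'tree')
Vocabulary size: 9

9


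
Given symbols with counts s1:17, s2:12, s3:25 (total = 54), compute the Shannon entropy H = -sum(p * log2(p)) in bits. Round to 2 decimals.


Computing entropy H = -sum(p_i * log2(p_i)):
  s1: p = 17/54 = 0.3148, -p*log2(p) = 0.5249
  s2: p = 12/54 = 0.2222, -p*log2(p) = 0.4822
  s3: p = 25/54 = 0.4630, -p*log2(p) = 0.5144
H = sum of terms = 1.5215
Rounded to 2 decimals: 1.52

1.52


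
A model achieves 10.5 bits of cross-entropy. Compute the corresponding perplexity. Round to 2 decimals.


Perplexity formula: PP = 2^H
H = 10.5
PP = 2^10.5
Decompose: 2^10.5 = 2^10 * 2^0.5 = 2^10 * sqrt(2)
2^10 = 1024, sqrt(2) ~ 1.4142136
PP ~ 1024 * 1.4142136 = 1448.1547264
Rounded to 2 decimals: 1448.15

1448.15


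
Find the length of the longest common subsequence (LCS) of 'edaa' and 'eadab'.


DP table for LCS of 'edaa' and 'eadab':
       e  a  d  a  b
    0  0  0  0  0  0
  e 0  1  1  1  1  1
  d 0  1  1  2  2  2
  a 0  1  2  2  3  3
  a 0  1  2  2  3  3
LCS: 'eda'
LCS length = 3

3


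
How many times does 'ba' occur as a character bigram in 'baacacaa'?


Scanning 'baacacaa' for bigram 'ba':
  Position 0: 'ba' -> MATCH
  Position 1: 'aa' -> no
  Position 2: 'ac' -> no
  Position 3: 'ca' -> no
  Position 4: 'ac' -> no
  Position 5: 'ca' -> no
  Position 6: 'aa' -> no
Total matches: 1

1


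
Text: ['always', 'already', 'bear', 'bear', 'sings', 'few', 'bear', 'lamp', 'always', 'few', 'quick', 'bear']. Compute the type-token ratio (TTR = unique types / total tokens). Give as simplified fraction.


Tokens: 12
Unique types: ('already', 'always', 'bear', 'few', 'lamp', 'quick', 'sings') = 7
TTR = 7/12
Already in lowest terms.

7/12


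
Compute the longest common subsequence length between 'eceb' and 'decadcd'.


DP table for LCS of 'eceb' and 'decadcd':
       d  e  c  a  d  c  d
    0  0  0  0  0  0  0  0
  e 0  0  1  1  1  1  1  1
  c 0  0  1  2  2  2  2  2
  e 0  0  1  2  2  2  2  2
  b 0  0  1  2  2  2  2  2
LCS: 'ec'
LCS length = 2

2


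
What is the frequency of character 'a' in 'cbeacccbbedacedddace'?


Scanning 'cbeacccbbedacedddace' for 'a':
  Position 3: 'a' -> MATCH (count: 1)
  Position 11: 'a' -> MATCH (count: 2)
  Position 17: 'a' -> MATCH (count: 3)
Total occurrences of 'a': 3

3


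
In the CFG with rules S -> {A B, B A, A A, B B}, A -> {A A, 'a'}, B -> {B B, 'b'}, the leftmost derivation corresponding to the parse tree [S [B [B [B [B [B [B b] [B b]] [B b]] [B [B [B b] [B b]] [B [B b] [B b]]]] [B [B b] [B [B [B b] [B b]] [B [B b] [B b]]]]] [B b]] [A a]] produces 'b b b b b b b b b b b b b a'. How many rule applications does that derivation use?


Every bracketed nonterminal node [X ...] in the tree is produced by exactly one rule application.
Reading the tree off as a leftmost derivation:
  Step 1: S  =>  B A   (applied S -> B A)
  Step 2: B A  =>  B B A   (applied B -> B B)
  Step 3: B B A  =>  B B B A   (applied B -> B B)
  Step 4: B B B A  =>  B B B B A   (applied B -> B B)
  Step 5: B B B B A  =>  B B B B B A   (applied B -> B B)
  Step 6: B B B B B A  =>  B B B B B B A   (applied B -> B B)
  Step 7: B B B B B B A  =>  b B B B B B A   (applied B -> b)
  Step 8: b B B B B B A  =>  b b B B B B A   (applied B -> b)
  Step 9: b b B B B B A  =>  b b b B B B A   (applied B -> b)
  Step 10: b b b B B B A  =>  b b b B B B B A   (applied B -> B B)
  Step 11: b b b B B B B A  =>  b b b B B B B B A   (applied B -> B B)
  Step 12: b b b B B B B B A  =>  b b b b B B B B A   (applied B -> b)
  Step 13: b b b b B B B B A  =>  b b b b b B B B A   (applied B -> b)
  Step 14: b b b b b B B B A  =>  b b b b b B B B B A   (applied B -> B B)
  Step 15: b b b b b B B B B A  =>  b b b b b b B B B A   (applied B -> b)
  Step 16: b b b b b b B B B A  =>  b b b b b b b B B A   (applied B -> b)
  Step 17: b b b b b b b B B A  =>  b b b b b b b B B B A   (applied B -> B B)
  Step 18: b b b b b b b B B B A  =>  b b b b b b b b B B A   (applied B -> b)
  Step 19: b b b b b b b b B B A  =>  b b b b b b b b B B B A   (applied B -> B B)
  Step 20: b b b b b b b b B B B A  =>  b b b b b b b b B B B B A   (applied B -> B B)
  Step 21: b b b b b b b b B B B B A  =>  b b b b b b b b b B B B A   (applied B -> b)
  Step 22: b b b b b b b b b B B B A  =>  b b b b b b b b b b B B A   (applied B -> b)
  Step 23: b b b b b b b b b b B B A  =>  b b b b b b b b b b B B B A   (applied B -> B B)
  Step 24: b b b b b b b b b b B B B A  =>  b b b b b b b b b b b B B A   (applied B -> b)
  Step 25: b b b b b b b b b b b B B A  =>  b b b b b b b b b b b b B A   (applied B -> b)
  Step 26: b b b b b b b b b b b b B A  =>  b b b b b b b b b b b b b A   (applied B -> b)
  Step 27: b b b b b b b b b b b b b A  =>  b b b b b b b b b b b b b a   (applied A -> a)
Final yield: b b b b b b b b b b b b b a
Total rewrite steps: 27

27


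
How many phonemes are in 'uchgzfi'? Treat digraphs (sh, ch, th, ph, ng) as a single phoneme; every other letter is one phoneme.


Parsing 'uchgzfi' greedily, digraphs first:
  'u' -> vowel phoneme (phonemes so far: 1)
  'ch' -> digraph (1 consonant phoneme) (phonemes so far: 2)
  'g' -> consonant phoneme (phonemes so far: 3)
  'z' -> consonant phoneme (phonemes so far: 4)
  'f' -> consonant phoneme (phonemes so far: 5)
  'i' -> vowel phoneme (phonemes so far: 6)
Total phonemes: 6

6


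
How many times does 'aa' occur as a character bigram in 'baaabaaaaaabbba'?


Scanning 'baaabaaaaaabbba' for bigram 'aa':
  Position 0: 'ba' -> no
  Position 1: 'aa' -> MATCH
  Position 2: 'aa' -> MATCH
  Position 3: 'ab' -> no
  Position 4: 'ba' -> no
  Position 5: 'aa' -> MATCH
  Position 6: 'aa' -> MATCH
  Position 7: 'aa' -> MATCH
  Position 8: 'aa' -> MATCH
  Position 9: 'aa' -> MATCH
  Position 10: 'ab' -> no
  Position 11: 'bb' -> no
  Position 12: 'bb' -> no
  Position 13: 'ba' -> no
Total matches: 7

7


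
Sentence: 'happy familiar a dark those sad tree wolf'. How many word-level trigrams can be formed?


Word trigrams from [8] words:
  Trigram 1: (happy familiar a)
  Trigram 2: (familiar a dark)
  Trigram 3: (a dark those)
  Trigram 4: (dark those sad)
  Trigram 5: (those sad tree)
  Trigram 6: (sad tree wolf)
Total word trigrams: 8 - 2 = 6

6


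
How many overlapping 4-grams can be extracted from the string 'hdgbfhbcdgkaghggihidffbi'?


String 'hdgbfhbcdgkaghggihidffbi' has length L = 24.
Number of overlapping n-grams = L - n + 1
Substituting: 24 - 4 + 1 = 21

21


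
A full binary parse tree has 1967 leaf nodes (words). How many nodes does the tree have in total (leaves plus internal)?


Leaf nodes (terminals): 1967
Internal nodes = n - 1 = 1967 - 1 = 1966
Total = leaves + internal = 1967 + 1966 = 3933

3933


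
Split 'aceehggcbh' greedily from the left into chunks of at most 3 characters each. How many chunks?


'aceehggcbh' has 10 characters.
Chunking with max size 3:
  Chunk 1: 'ace' (positions 0-2)
  Chunk 2: 'ehg' (positions 3-5)
  Chunk 3: 'gcb' (positions 6-8)
  Chunk 4: 'h' (positions 9-9)
Total chunks: ceil(10 / 3) = 4

4


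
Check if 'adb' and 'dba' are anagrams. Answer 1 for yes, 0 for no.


Sort characters of 'adb': 'abd'
Sort characters of 'dba': 'abd'
Sorted forms match -> they ARE anagrams
Result: 1

1


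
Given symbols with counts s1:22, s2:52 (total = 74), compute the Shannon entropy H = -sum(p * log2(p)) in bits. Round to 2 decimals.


Computing entropy H = -sum(p_i * log2(p_i)):
  s1: p = 22/74 = 0.2973, -p*log2(p) = 0.5203
  s2: p = 52/74 = 0.7027, -p*log2(p) = 0.3577
H = sum of terms = 0.8780
Rounded to 2 decimals: 0.88

0.88


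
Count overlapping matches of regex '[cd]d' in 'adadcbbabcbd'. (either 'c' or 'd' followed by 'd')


Pattern: [cd]d means either 'c' or 'd' followed by 'd'.
Scanning 'adadcbbabcbd' position-by-position:
  Pos 0: window 'ad' -> no
  Pos 1: window 'da' -> no
  Pos 2: window 'ad' -> no
  Pos 3: window 'dc' -> no
  Pos 4: window 'cb' -> no
  Pos 5: window 'bb' -> no
  Pos 6: window 'ba' -> no
  Pos 7: window 'ab' -> no
  Pos 8: window 'bc' -> no
  Pos 9: window 'cb' -> no
  Pos 10: window 'bd' -> no
  Pos 11: window 'd' -> no
Total matches: 0

0


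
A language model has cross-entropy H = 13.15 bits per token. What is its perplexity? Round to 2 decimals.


Perplexity formula: PP = 2^H
H = 13.15
PP = 2^13.15
Decompose: 2^13.15 = 2^13 * 2^0.15
2^13 = 8192, 2^0.15 ~ 1.1095695
PP ~ 8192 * 1.1095695 = 9089.5933440
Rounded to 2 decimals: 9089.59

9089.59


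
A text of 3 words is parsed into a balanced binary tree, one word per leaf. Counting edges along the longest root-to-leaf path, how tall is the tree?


In a balanced binary tree with n leaves the deepest leaf is ceil(log2(n)) edges below the root.
log2(3) = 1.5850
ceil(1.5850) = 2
height (edges) = 2

2


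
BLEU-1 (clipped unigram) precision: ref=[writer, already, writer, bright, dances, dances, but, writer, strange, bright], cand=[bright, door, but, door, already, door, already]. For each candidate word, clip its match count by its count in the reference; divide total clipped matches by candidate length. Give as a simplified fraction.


Reference word counts: {'already': 1, 'bright': 2, 'but': 1, 'dances': 2, 'strange': 1, 'writer': 3}
Checking each candidate word (with clipping):
  'bright' -> in reference (ref count 2, used 1/2) -> match (matches: 1)
  'door' -> not in reference -> no match (matches: 1)
  'but' -> in reference (ref count 1, used 1/1) -> match (matches: 2)
  'door' -> not in reference -> no match (matches: 2)
  'already' -> in reference (ref count 1, used 1/1) -> match (matches: 3)
  'door' -> not in reference -> no match (matches: 3)
  'already' -> ref count 1 already used up (1/1) -> clipped, no match (matches: 3)
Clipped matches: 3, Candidate length: 7
Precision = 3/7

3/7


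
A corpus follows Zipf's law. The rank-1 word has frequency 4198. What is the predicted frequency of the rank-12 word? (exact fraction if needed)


Zipf's law: freq(rank) = f1 / rank
f1 = 4198, rank = 12
freq = 4198 / 12
GCD(4198, 12) = 2
Simplified: 2099/6

2099/6


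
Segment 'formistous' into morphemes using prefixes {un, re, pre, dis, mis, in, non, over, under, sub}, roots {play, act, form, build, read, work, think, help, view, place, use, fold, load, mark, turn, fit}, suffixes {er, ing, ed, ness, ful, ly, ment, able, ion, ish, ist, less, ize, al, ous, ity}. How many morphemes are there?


Segmenting 'formistous' against the inventory:
  'form' -> root (morpheme 1)
  'ist' -> suffix (morpheme 2)
  'ous' -> suffix (morpheme 3)
Total morphemes: 3

3


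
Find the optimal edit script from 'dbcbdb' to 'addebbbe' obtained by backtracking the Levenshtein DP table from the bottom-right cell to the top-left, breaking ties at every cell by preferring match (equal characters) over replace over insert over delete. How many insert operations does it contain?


Edit distance = 5. Backtracking from cell (6, 8) with preference match > replace > insert > delete,
then listing the resulting alignment 'dbcbdb' -> 'addebbbe' left to right:
  Step 1: insert 'a' [insertion #1]
  Step 2: keep 'd'
  Step 3: replace b->d
  Step 4: replace c->e
  Step 5: keep 'b'
  Step 6: replace d->b
  Step 7: keep 'b'
  Step 8: insert 'e' [insertion #2]
Total insertions: 2

2


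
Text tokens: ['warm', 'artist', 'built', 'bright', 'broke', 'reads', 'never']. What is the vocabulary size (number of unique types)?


Listing all tokens and tracking unique types:
  Token 1: 'warm' -> NEW (unique so far: 1)
  Token 2: 'artist' -> NEW (unique so far: 2)
  Token 3: 'built' -> NEW (unique so far: 3)
  Token 4: 'bright' -> NEW (unique so far: 4)
  Token 5: 'broke' -> NEW (unique so far: 5)
  Token 6: 'reads' -> NEW (unique so far: 6)
  Token 7: 'never' -> NEW (unique so far: 7)
Unique types: ('artist', 'bright', 'broke', 'built', 'never', 'reads', 'warm')
Vocabulary size: 7

7


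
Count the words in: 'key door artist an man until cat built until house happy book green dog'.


Counting words by splitting on spaces:
  Word 1: 'key'
  Word 2: 'door'
  Word 3: 'artist'
  Word 4: 'an'
  Word 5: 'man'
  Word 6: 'until'
  Word 7: 'cat'
  Word 8: 'built'
  Word 9: 'until'
  Word 10: 'house'
  Word 11: 'happy'
  Word 12: 'book'
  Word 13: 'green'
  Word 14: 'dog'
Total words: 14

14


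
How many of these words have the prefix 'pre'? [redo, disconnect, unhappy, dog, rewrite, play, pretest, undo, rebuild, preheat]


Checking each word for prefix 'pre':
  'redo' -> no (count: 0)
  'disconnect' -> no (count: 0)
  'unhappy' -> no (count: 0)
  'dog' -> no (count: 0)
  'rewrite' -> no (count: 0)
  'play' -> no (count: 0)
  'pretest' -> YES, starts with 'pre' (count: 1)
  'undo' -> no (count: 1)
  'rebuild' -> no (count: 1)
  'preheat' -> YES, starts with 'pre' (count: 2)
Total with prefix 'pre': 2

2


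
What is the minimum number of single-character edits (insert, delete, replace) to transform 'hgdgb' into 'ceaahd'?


Building DP table for s1='hgdgb' (len 5) and s2='ceaahd' (len 6):
       c  e  a  a  h  d
    0  1  2  3  4  5  6
  h 1  1  2  3  4  4  5
  g 2  2  2  3  4  5  5
  d 3  3  3  3  4  5  5
  g 4  4  4  4  4  5  6
  b 5  5  5  5  5  5  6
Edit distance = dp[5][6] = 6

6


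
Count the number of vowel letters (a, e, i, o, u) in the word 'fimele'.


Scanning each character of 'fimele':
  Position 1: 'f' -> consonant (running count: 0)
  Position 2: 'i' -> vowel (running count: 1)
  Position 3: 'm' -> consonant (running count: 1)
  Position 4: 'e' -> vowel (running count: 2)
  Position 5: 'l' -> consonant (running count: 2)
  Position 6: 'e' -> vowel (running count: 3)
Total vowels: 3

3


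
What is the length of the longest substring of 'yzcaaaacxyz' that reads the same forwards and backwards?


Scanning 'yzcaaaacxyz' for palindromic substrings.
Substring at positions 2-7: 'caaaac'.
Check: reverse('caaaac') = 'caaaac' -> palindrome confirmed.
Neighbouring characters ('z' / 'x') break symmetry, so it cannot extend further.
No longer palindromic substring exists; longest length = 6

6


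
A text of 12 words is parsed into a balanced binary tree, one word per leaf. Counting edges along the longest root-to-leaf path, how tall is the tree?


In a balanced binary tree with n leaves the deepest leaf is ceil(log2(n)) edges below the root.
log2(12) = 3.5850
ceil(3.5850) = 4
height (edges) = 4

4


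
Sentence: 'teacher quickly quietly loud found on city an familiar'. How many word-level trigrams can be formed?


Word trigrams from [9] words:
  Trigram 1: (teacher quickly quietly)
  Trigram 2: (quickly quietly loud)
  Trigram 3: (quietly loud found)
  Trigram 4: (loud found on)
  Trigram 5: (found on city)
  Trigram 6: (on city an)
  Trigram 7: (city an familiar)
Total word trigrams: 9 - 2 = 7

7


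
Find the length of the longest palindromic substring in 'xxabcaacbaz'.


Scanning 'xxabcaacbaz' for palindromic substrings.
Substring at positions 2-9: 'abcaacba'.
Check: reverse('abcaacba') = 'abcaacba' -> palindrome confirmed.
Neighbouring characters ('x' / 'z') break symmetry, so it cannot extend further.
No longer palindromic substring exists; longest length = 8

8


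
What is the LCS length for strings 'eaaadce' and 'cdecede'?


DP table for LCS of 'eaaadce' and 'cdecede':
       c  d  e  c  e  d  e
    0  0  0  0  0  0  0  0
  e 0  0  0  1  1  1  1  1
  a 0  0  0  1  1  1  1  1
  a 0  0  0  1  1  1  1  1
  a 0  0  0  1  1  1  1  1
  d 0  0  1  1  1  1  2  2
  c 0  1  1  1  2  2  2  2
  e 0  1  1  2  2  3  3  3
LCS: 'ede'
LCS length = 3

3


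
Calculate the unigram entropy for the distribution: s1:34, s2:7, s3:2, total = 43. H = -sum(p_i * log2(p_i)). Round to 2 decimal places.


Computing entropy H = -sum(p_i * log2(p_i)):
  s1: p = 34/43 = 0.7907, -p*log2(p) = 0.2679
  s2: p = 7/43 = 0.1628, -p*log2(p) = 0.4263
  s3: p = 2/43 = 0.0465, -p*log2(p) = 0.2059
H = sum of terms = 0.9001
Rounded to 2 decimals: 0.90

0.90


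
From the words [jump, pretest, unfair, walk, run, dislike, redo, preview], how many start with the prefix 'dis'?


Checking each word for prefix 'dis':
  'jump' -> no (count: 0)
  'pretest' -> no (count: 0)
  'unfair' -> no (count: 0)
  'walk' -> no (count: 0)
  'run' -> no (count: 0)
  'dislike' -> YES, starts with 'dis' (count: 1)
  'redo' -> no (count: 1)
  'preview' -> no (count: 1)
Total with prefix 'dis': 1

1


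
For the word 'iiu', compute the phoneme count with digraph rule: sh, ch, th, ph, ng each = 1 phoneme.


Parsing 'iiu' greedily, digraphs first:
  'i' -> vowel phoneme (phonemes so far: 1)
  'i' -> vowel phoneme (phonemes so far: 2)
  'u' -> vowel phoneme (phonemes so far: 3)
Total phonemes: 3

3


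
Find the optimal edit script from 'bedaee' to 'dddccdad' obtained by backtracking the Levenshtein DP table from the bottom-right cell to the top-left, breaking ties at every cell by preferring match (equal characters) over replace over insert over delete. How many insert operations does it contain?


Edit distance = 7. Backtracking from cell (6, 8) with preference match > replace > insert > delete,
then listing the resulting alignment 'bedaee' -> 'dddccdad' left to right:
  Step 1: replace b->d
  Step 2: replace e->d
  Step 3: keep 'd'
  Step 4: insert 'c' [insertion #1]
  Step 5: insert 'c' [insertion #2]
  Step 6: replace a->d
  Step 7: replace e->a
  Step 8: replace e->d
Total insertions: 2

2


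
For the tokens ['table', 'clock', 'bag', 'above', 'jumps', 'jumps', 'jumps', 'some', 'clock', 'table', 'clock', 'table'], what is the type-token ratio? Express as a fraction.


Tokens: 12
Unique types: ('above', 'bag', 'clock', 'jumps', 'some', 'table') = 6
TTR = 6/12
Simplify: divide both by 6 -> 1/2
TTR = 1/2

1/2


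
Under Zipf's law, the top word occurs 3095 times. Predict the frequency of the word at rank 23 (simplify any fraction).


Zipf's law: freq(rank) = f1 / rank
f1 = 3095, rank = 23
freq = 3095 / 23
GCD(3095, 23) = 1
Simplified: 3095/23

3095/23


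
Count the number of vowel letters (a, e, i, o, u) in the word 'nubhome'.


Scanning each character of 'nubhome':
  Position 1: 'n' -> consonant (running count: 0)
  Position 2: 'u' -> vowel (running count: 1)
  Position 3: 'b' -> consonant (running count: 1)
  Position 4: 'h' -> consonant (running count: 1)
  Position 5: 'o' -> vowel (running count: 2)
  Position 6: 'm' -> consonant (running count: 2)
  Position 7: 'e' -> vowel (running count: 3)
Total vowels: 3

3


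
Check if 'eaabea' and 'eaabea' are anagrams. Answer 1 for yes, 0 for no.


Sort characters of 'eaabea': 'aaabee'
Sort characters of 'eaabea': 'aaabee'
Sorted forms match -> they ARE anagrams
Result: 1

1


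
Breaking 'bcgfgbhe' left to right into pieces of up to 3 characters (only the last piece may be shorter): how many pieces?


'bcgfgbhe' has 8 characters.
Chunking with max size 3:
  Chunk 1: 'bcg' (positions 0-2)
  Chunk 2: 'fgb' (positions 3-5)
  Chunk 3: 'he' (positions 6-7)
Total chunks: ceil(8 / 3) = 3

3


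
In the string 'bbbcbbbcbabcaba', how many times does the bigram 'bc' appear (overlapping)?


Scanning 'bbbcbbbcbabcaba' for bigram 'bc':
  Position 0: 'bb' -> no
  Position 1: 'bb' -> no
  Position 2: 'bc' -> MATCH
  Position 3: 'cb' -> no
  Position 4: 'bb' -> no
  Position 5: 'bb' -> no
  Position 6: 'bc' -> MATCH
  Position 7: 'cb' -> no
  Position 8: 'ba' -> no
  Position 9: 'ab' -> no
  Position 10: 'bc' -> MATCH
  Position 11: 'ca' -> no
  Position 12: 'ab' -> no
  Position 13: 'ba' -> no
Total matches: 3

3


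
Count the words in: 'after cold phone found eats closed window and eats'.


Counting words by splitting on spaces:
  Word 1: 'after'
  Word 2: 'cold'
  Word 3: 'phone'
  Word 4: 'found'
  Word 5: 'eats'
  Word 6: 'closed'
  Word 7: 'window'
  Word 8: 'and'
  Word 9: 'eats'
Total words: 9

9


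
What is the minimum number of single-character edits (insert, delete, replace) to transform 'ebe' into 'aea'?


Building DP table for s1='ebe' (len 3) and s2='aea' (len 3):
       a  e  a
    0  1  2  3
  e 1  1  1  2
  b 2  2  2  2
  e 3  3  2  3
Edit distance = dp[3][3] = 3

3


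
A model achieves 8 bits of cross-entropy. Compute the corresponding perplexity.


Perplexity formula: PP = 2^H
H = 8
PP = 2^8
Steps: 2^1 = 2, 2^2 = 4, 2^3 = 8, 2^4 = 16, 2^5 = 32, 2^6 = 64, 2^7 = 128, 2^8 = 256
PP = 256

256


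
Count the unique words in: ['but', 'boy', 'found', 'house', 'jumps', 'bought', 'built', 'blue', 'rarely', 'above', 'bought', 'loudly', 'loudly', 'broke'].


Listing all tokens and tracking unique types:
  Token 1: 'but' -> NEW (unique so far: 1)
  Token 2: 'boy' -> NEW (unique so far: 2)
  Token 3: 'found' -> NEW (unique so far: 3)
  Token 4: 'house' -> NEW (unique so far: 4)
  Token 5: 'jumps' -> NEW (unique so far: 5)
  Token 6: 'bought' -> NEW (unique so far: 6)
  Token 7: 'built' -> NEW (unique so far: 7)
  Token 8: 'blue' -> NEW (unique so far: 8)
  Token 9: 'rarely' -> NEW (unique so far: 9)
  Token 10: 'above' -> NEW (unique so far: 10)
  Token 11: 'bought' -> duplicate (unique so far: 10)
  Token 12: 'loudly' -> NEW (unique so far: 11)
  Token 13: 'loudly' -> duplicate (unique so far: 11)
  Token 14: 'broke' -> NEW (unique so far: 12)
Unique types: ('above', 'blue', 'bought', 'boy', 'broke', 'built', 'but', 'found', 'house', 'jumps', 'loudly', 'rarely')
Vocabulary size: 12

12


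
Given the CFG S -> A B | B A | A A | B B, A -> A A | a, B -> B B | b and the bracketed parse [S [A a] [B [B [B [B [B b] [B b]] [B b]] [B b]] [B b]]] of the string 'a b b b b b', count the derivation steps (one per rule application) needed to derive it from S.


Every bracketed nonterminal node [X ...] in the tree is produced by exactly one rule application.
Reading the tree off as a leftmost derivation:
  Step 1: S  =>  A B   (applied S -> A B)
  Step 2: A B  =>  a B   (applied A -> a)
  Step 3: a B  =>  a B B   (applied B -> B B)
  Step 4: a B B  =>  a B B B   (applied B -> B B)
  Step 5: a B B B  =>  a B B B B   (applied B -> B B)
  Step 6: a B B B B  =>  a B B B B B   (applied B -> B B)
  Step 7: a B B B B B  =>  a b B B B B   (applied B -> b)
  Step 8: a b B B B B  =>  a b b B B B   (applied B -> b)
  Step 9: a b b B B B  =>  a b b b B B   (applied B -> b)
  Step 10: a b b b B B  =>  a b b b b B   (applied B -> b)
  Step 11: a b b b b B  =>  a b b b b b   (applied B -> b)
Final yield: a b b b b b
Total rewrite steps: 11

11


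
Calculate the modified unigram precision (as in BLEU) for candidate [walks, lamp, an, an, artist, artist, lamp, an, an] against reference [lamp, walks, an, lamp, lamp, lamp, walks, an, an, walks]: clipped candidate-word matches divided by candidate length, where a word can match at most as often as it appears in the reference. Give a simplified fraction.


Reference word counts: {'an': 3, 'lamp': 4, 'walks': 3}
Checking each candidate word (with clipping):
  'walks' -> in reference (ref count 3, used 1/3) -> match (matches: 1)
  'lamp' -> in reference (ref count 4, used 1/4) -> match (matches: 2)
  'an' -> in reference (ref count 3, used 1/3) -> match (matches: 3)
  'an' -> in reference (ref count 3, used 2/3) -> match (matches: 4)
  'artist' -> not in reference -> no match (matches: 4)
  'artist' -> not in reference -> no match (matches: 4)
  'lamp' -> in reference (ref count 4, used 2/4) -> match (matches: 5)
  'an' -> in reference (ref count 3, used 3/3) -> match (matches: 6)
  'an' -> ref count 3 already used up (3/3) -> clipped, no match (matches: 6)
Clipped matches: 6, Candidate length: 9
Precision = 6/9 = 2/3

2/3


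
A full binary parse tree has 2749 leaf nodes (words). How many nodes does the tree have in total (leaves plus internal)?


Leaf nodes (terminals): 2749
Internal nodes = n - 1 = 2749 - 1 = 2748
Total = leaves + internal = 2749 + 2748 = 5497

5497


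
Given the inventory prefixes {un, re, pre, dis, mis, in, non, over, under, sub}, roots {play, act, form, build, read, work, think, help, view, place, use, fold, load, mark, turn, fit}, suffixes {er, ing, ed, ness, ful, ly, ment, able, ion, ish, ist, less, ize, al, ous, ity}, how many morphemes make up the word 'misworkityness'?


Segmenting 'misworkityness' against the inventory:
  'mis' -> prefix (morpheme 1)
  'work' -> root (morpheme 2)
  'ity' -> suffix (morpheme 3)
  'ness' -> suffix (morpheme 4)
Total morphemes: 4

4


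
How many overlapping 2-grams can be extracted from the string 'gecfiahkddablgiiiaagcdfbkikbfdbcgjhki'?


String 'gecfiahkddablgiiiaagcdfbkikbfdbcgjhki' has length L = 37.
Number of overlapping n-grams = L - n + 1
Substituting: 37 - 2 + 1 = 36

36


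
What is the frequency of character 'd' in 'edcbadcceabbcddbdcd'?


Scanning 'edcbadcceabbcddbdcd' for 'd':
  Position 1: 'd' -> MATCH (count: 1)
  Position 5: 'd' -> MATCH (count: 2)
  Position 13: 'd' -> MATCH (count: 3)
  Position 14: 'd' -> MATCH (count: 4)
  Position 16: 'd' -> MATCH (count: 5)
  Position 18: 'd' -> MATCH (count: 6)
Total occurrences of 'd': 6

6


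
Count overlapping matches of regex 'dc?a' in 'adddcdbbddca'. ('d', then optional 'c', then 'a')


Pattern: dc?a means 'd', then optional 'c', then 'a'.
Scanning 'adddcdbbddca' position-by-position:
  Pos 0: window 'add' -> no
  Pos 1: window 'ddd' -> no
  Pos 2: window 'ddc' -> no
  Pos 3: window 'dcd' -> no
  Pos 4: window 'cdb' -> no
  Pos 5: window 'dbb' -> no
  Pos 6: window 'bbd' -> no
  Pos 7: window 'bdd' -> no
  Pos 8: window 'ddc' -> no
  Pos 9: window 'dca' -> MATCH
  Pos 10: window 'ca' -> no
  Pos 11: window 'a' -> no
Total matches: 1

1


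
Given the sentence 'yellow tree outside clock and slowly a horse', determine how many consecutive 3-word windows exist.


Word trigrams from [8] words:
  Trigram 1: (yellow tree outside)
  Trigram 2: (tree outside clock)
  Trigram 3: (outside clock and)
  Trigram 4: (clock and slowly)
  Trigram 5: (and slowly a)
  Trigram 6: (slowly a horse)
Total word trigrams: 8 - 2 = 6

6


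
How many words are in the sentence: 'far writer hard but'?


Counting words by splitting on spaces:
  Word 1: 'far'
  Word 2: 'writer'
  Word 3: 'hard'
  Word 4: 'but'
Total words: 4

4


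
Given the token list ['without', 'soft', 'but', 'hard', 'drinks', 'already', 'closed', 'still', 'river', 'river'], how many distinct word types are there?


Listing all tokens and tracking unique types:
  Token 1: 'without' -> NEW (unique so far: 1)
  Token 2: 'soft' -> NEW (unique so far: 2)
  Token 3: 'but' -> NEW (unique so far: 3)
  Token 4: 'hard' -> NEW (unique so far: 4)
  Token 5: 'drinks' -> NEW (unique so far: 5)
  Token 6: 'already' -> NEW (unique so far: 6)
  Token 7: 'closed' -> NEW (unique so far: 7)
  Token 8: 'still' -> NEW (unique so far: 8)
  Token 9: 'river' -> NEW (unique so far: 9)
  Token 10: 'river' -> duplicate (unique so far: 9)
Unique types: ('already', 'but', 'closed', 'drinks', 'hard', 'river', 'soft', 'still', 'without')
Vocabulary size: 9

9


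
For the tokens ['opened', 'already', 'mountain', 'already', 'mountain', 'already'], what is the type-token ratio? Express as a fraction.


Tokens: 6
Unique types: ('already', 'mountain', 'opened') = 3
TTR = 3/6
Simplify: divide both by 3 -> 1/2
TTR = 1/2

1/2


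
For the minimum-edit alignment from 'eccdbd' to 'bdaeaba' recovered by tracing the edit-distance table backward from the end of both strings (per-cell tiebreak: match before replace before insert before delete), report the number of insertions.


Edit distance = 6. Backtracking from cell (6, 7) with preference match > replace > insert > delete,
then listing the resulting alignment 'eccdbd' -> 'bdaeaba' left to right:
  Step 1: insert 'b' [insertion #1]
  Step 2: replace e->d
  Step 3: replace c->a
  Step 4: replace c->e
  Step 5: replace d->a
  Step 6: keep 'b'
  Step 7: replace d->a
Total insertions: 1

1


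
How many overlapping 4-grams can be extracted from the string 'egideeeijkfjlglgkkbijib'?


String 'egideeeijkfjlglgkkbijib' has length L = 23.
Number of overlapping n-grams = L - n + 1
Substituting: 23 - 4 + 1 = 20

20


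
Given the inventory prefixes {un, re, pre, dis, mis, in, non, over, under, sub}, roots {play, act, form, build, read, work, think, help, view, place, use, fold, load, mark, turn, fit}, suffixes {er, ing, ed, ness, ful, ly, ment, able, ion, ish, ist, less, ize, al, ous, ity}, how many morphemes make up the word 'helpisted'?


Segmenting 'helpisted' against the inventory:
  'help' -> root (morpheme 1)
  'ist' -> suffix (morpheme 2)
  'ed' -> suffix (morpheme 3)
Total morphemes: 3

3
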